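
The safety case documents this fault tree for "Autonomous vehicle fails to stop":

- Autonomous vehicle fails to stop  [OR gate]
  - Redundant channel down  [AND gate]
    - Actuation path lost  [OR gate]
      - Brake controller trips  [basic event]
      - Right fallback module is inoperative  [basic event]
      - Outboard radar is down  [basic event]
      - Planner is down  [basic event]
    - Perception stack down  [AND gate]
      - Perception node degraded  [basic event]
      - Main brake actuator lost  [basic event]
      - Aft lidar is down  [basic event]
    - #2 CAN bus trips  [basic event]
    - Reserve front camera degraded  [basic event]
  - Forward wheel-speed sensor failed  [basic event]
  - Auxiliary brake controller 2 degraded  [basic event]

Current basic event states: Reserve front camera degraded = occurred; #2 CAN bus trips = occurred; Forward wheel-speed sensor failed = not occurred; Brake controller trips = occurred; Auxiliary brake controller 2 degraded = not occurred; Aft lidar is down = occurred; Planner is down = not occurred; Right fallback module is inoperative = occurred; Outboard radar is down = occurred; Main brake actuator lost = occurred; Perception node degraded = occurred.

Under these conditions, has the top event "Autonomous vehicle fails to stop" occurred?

Yes

Actuation path lost [OR]: Brake controller trips=occurs, Right fallback module is inoperative=occurs, Outboard radar is down=occurs, Planner is down=not → at least one input occurs → occurs.
Perception stack down [AND]: Perception node degraded=occurs, Main brake actuator lost=occurs, Aft lidar is down=occurs → all inputs occur → occurs.
Redundant channel down [AND]: Actuation path lost=occurs, Perception stack down=occurs, #2 CAN bus trips=occurs, Reserve front camera degraded=occurs → all inputs occur → occurs.
Autonomous vehicle fails to stop [OR]: Redundant channel down=occurs, Forward wheel-speed sensor failed=not, Auxiliary brake controller 2 degraded=not → at least one input occurs → occurs.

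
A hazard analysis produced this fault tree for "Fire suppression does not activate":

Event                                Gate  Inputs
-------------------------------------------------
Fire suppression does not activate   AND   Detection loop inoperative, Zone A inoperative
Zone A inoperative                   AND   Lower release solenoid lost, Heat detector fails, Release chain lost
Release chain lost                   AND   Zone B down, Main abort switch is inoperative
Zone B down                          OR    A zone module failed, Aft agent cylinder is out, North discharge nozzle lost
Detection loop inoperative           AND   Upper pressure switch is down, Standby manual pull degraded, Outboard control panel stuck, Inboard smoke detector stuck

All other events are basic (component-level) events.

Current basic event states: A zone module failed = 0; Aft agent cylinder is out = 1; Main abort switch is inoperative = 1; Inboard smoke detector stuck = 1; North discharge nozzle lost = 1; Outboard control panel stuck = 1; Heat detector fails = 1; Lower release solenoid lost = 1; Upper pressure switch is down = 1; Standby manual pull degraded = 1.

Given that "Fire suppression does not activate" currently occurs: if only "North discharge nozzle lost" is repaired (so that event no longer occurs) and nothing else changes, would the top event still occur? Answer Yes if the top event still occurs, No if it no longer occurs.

Yes

Counterfactual: set "North discharge nozzle lost" to not occurred.
Detection loop inoperative [AND]: Upper pressure switch is down=occurs, Standby manual pull degraded=occurs, Outboard control panel stuck=occurs, Inboard smoke detector stuck=occurs → all inputs occur → occurs.
Zone B down [OR]: A zone module failed=not, Aft agent cylinder is out=occurs, North discharge nozzle lost=not → at least one input occurs → occurs.
Release chain lost [AND]: Zone B down=occurs, Main abort switch is inoperative=occurs → all inputs occur → occurs.
Zone A inoperative [AND]: Lower release solenoid lost=occurs, Heat detector fails=occurs, Release chain lost=occurs → all inputs occur → occurs.
Fire suppression does not activate [AND]: Detection loop inoperative=occurs, Zone A inoperative=occurs → all inputs occur → occurs.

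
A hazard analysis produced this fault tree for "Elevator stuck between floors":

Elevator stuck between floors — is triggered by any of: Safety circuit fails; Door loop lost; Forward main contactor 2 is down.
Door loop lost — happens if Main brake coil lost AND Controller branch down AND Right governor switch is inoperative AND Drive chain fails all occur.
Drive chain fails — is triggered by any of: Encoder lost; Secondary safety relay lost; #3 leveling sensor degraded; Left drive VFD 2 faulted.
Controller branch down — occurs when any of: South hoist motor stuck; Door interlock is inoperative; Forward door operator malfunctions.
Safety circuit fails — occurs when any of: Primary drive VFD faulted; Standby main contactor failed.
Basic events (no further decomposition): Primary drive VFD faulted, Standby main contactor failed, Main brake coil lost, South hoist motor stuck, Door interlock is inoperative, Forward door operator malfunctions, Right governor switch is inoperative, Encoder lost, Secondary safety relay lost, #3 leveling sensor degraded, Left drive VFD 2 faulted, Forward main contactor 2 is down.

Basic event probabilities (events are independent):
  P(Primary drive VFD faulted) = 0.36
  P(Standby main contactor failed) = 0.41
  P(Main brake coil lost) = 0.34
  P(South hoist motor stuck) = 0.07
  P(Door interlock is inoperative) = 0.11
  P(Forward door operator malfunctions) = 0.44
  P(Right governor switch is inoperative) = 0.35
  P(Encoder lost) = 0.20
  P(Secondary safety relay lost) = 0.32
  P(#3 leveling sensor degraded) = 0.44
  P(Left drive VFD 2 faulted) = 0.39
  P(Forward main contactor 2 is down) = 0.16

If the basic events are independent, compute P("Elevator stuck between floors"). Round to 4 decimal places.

0.6993

P(Safety circuit fails) [OR] = 1 − (1−0.36) × (1−0.41) = 0.622400
P(Controller branch down) [OR] = 1 − (1−0.07) × (1−0.11) × (1−0.44) = 0.536488
P(Drive chain fails) [OR] = 1 − (1−0.20) × (1−0.32) × (1−0.44) × (1−0.39) = 0.814170
P(Door loop lost) [AND] = 0.34 × 0.536488 × 0.35 × 0.814170 = 0.051978
P(Elevator stuck between floors) [OR] = 1 − (1−0.622400) × (1−0.051978) × (1−0.16) = 0.699303
Rounded to 4 decimal places: P(Elevator stuck between floors) ≈ 0.6993.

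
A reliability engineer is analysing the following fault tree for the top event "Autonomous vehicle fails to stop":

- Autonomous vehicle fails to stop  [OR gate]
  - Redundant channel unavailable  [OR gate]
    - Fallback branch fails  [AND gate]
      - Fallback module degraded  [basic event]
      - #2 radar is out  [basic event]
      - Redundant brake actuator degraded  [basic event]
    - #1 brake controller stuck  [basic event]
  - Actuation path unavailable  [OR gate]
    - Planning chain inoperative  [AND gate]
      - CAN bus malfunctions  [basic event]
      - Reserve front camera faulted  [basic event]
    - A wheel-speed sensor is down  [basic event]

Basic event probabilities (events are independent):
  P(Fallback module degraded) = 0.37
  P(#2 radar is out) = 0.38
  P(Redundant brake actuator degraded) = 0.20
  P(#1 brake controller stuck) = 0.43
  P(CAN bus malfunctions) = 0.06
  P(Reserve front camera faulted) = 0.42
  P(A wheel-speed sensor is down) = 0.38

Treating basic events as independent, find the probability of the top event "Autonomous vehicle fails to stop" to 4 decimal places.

P(Fallback branch fails) [AND] = 0.37 × 0.38 × 0.20 = 0.028120
P(Redundant channel unavailable) [OR] = 1 − (1−0.028120) × (1−0.43) = 0.446028
P(Planning chain inoperative) [AND] = 0.06 × 0.42 = 0.025200
P(Actuation path unavailable) [OR] = 1 − (1−0.025200) × (1−0.38) = 0.395624
P(Autonomous vehicle fails to stop) [OR] = 1 − (1−0.446028) × (1−0.395624) = 0.665193
Rounded to 4 decimal places: P(Autonomous vehicle fails to stop) ≈ 0.6652.

0.6652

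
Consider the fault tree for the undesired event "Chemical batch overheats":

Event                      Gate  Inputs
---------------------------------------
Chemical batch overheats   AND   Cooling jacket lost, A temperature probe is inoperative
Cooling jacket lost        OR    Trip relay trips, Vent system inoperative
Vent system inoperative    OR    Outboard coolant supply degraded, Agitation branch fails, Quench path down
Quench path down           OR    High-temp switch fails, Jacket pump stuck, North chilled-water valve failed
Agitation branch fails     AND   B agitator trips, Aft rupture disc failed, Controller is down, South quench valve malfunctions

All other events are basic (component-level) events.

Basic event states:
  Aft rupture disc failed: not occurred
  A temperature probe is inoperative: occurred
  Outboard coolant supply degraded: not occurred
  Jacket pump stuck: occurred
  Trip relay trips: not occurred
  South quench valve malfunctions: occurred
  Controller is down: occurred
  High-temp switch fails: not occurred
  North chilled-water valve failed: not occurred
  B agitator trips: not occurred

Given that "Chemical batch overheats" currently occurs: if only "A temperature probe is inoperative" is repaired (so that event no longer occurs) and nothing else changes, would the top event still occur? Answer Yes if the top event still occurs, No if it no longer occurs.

Counterfactual: set "A temperature probe is inoperative" to not occurred.
Agitation branch fails [AND]: B agitator trips=not, Aft rupture disc failed=not, Controller is down=occurs, South quench valve malfunctions=occurs → not all inputs occur → does not occur.
Quench path down [OR]: High-temp switch fails=not, Jacket pump stuck=occurs, North chilled-water valve failed=not → at least one input occurs → occurs.
Vent system inoperative [OR]: Outboard coolant supply degraded=not, Agitation branch fails=not, Quench path down=occurs → at least one input occurs → occurs.
Cooling jacket lost [OR]: Trip relay trips=not, Vent system inoperative=occurs → at least one input occurs → occurs.
Chemical batch overheats [AND]: Cooling jacket lost=occurs, A temperature probe is inoperative=not → not all inputs occur → does not occur.

No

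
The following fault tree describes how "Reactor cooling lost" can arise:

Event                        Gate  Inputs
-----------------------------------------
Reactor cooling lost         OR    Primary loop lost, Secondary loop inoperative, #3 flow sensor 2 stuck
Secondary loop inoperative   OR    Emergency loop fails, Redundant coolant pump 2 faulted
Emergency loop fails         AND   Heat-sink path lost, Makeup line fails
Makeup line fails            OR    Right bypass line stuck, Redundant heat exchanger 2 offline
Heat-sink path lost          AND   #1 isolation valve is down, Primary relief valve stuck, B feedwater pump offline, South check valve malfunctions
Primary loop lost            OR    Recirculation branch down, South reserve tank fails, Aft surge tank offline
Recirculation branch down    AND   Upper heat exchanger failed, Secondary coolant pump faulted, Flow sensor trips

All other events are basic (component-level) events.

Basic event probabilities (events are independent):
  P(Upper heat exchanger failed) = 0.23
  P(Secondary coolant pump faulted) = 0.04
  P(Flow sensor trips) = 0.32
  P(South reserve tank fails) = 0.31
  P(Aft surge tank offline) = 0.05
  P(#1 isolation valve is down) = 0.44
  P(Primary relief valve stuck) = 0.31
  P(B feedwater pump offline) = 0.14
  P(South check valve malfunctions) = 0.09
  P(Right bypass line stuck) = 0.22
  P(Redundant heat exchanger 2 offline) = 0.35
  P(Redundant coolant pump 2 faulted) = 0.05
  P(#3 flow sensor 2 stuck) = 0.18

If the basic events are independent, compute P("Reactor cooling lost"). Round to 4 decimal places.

0.4913

P(Recirculation branch down) [AND] = 0.23 × 0.04 × 0.32 = 0.002944
P(Primary loop lost) [OR] = 1 − (1−0.002944) × (1−0.31) × (1−0.05) = 0.346430
P(Heat-sink path lost) [AND] = 0.44 × 0.31 × 0.14 × 0.09 = 0.001719
P(Makeup line fails) [OR] = 1 − (1−0.22) × (1−0.35) = 0.493000
P(Emergency loop fails) [AND] = 0.001719 × 0.493000 = 0.000847
P(Secondary loop inoperative) [OR] = 1 − (1−0.000847) × (1−0.05) = 0.050805
P(Reactor cooling lost) [OR] = 1 − (1−0.346430) × (1−0.050805) × (1−0.18) = 0.491300
Rounded to 4 decimal places: P(Reactor cooling lost) ≈ 0.4913.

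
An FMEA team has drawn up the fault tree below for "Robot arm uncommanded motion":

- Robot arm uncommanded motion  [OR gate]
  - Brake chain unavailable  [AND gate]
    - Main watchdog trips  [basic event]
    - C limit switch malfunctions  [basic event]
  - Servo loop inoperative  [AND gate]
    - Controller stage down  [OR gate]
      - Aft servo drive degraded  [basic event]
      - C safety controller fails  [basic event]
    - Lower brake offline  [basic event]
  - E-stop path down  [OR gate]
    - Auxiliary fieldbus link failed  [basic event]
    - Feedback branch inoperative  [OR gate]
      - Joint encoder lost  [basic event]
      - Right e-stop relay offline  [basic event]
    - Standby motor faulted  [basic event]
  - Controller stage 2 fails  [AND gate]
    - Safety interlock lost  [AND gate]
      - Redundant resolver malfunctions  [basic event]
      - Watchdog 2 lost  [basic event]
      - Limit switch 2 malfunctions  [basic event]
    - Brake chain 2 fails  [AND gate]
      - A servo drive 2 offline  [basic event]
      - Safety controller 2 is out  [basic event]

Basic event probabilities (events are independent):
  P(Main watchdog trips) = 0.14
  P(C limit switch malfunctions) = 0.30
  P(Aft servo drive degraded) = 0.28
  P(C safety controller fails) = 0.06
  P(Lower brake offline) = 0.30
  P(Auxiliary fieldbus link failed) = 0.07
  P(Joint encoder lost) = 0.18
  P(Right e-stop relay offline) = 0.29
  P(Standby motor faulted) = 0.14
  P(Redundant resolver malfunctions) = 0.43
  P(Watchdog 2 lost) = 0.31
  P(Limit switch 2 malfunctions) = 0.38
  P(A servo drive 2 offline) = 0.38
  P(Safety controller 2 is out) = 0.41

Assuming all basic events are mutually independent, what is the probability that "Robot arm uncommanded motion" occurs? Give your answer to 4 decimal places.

P(Brake chain unavailable) [AND] = 0.14 × 0.30 = 0.042000
P(Controller stage down) [OR] = 1 − (1−0.28) × (1−0.06) = 0.323200
P(Servo loop inoperative) [AND] = 0.323200 × 0.30 = 0.096960
P(Feedback branch inoperative) [OR] = 1 − (1−0.18) × (1−0.29) = 0.417800
P(E-stop path down) [OR] = 1 − (1−0.07) × (1−0.417800) × (1−0.14) = 0.534356
P(Safety interlock lost) [AND] = 0.43 × 0.31 × 0.38 = 0.050654
P(Brake chain 2 fails) [AND] = 0.38 × 0.41 = 0.155800
P(Controller stage 2 fails) [AND] = 0.050654 × 0.155800 = 0.007892
P(Robot arm uncommanded motion) [OR] = 1 − (1−0.042000) × (1−0.096960) × (1−0.534356) × (1−0.007892) = 0.600345
Rounded to 4 decimal places: P(Robot arm uncommanded motion) ≈ 0.6003.

0.6003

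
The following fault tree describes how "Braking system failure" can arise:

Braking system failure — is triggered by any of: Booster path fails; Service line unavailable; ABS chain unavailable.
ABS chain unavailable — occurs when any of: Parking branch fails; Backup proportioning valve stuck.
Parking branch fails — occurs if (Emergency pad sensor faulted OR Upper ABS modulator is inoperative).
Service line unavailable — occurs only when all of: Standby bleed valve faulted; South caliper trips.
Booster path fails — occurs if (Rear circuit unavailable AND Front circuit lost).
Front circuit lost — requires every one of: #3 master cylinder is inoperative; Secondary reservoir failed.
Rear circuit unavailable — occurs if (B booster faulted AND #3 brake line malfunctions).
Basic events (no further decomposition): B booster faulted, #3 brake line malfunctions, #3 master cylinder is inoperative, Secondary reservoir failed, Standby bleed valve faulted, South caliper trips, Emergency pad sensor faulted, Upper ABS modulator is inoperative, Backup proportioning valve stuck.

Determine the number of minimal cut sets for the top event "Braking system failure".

5

Rear circuit unavailable [AND]: one cut set from each child combined → 1 × 1 = 1 cut set(s).
Front circuit lost [AND]: one cut set from each child combined → 1 × 1 = 1 cut set(s).
Booster path fails [AND]: one cut set from each child combined → 1 × 1 = 1 cut set(s).
Service line unavailable [AND]: one cut set from each child combined → 1 × 1 = 1 cut set(s).
Parking branch fails [OR]: union of children's cut sets → 2 cut set(s).
ABS chain unavailable [OR]: union of children's cut sets → 3 cut set(s).
Braking system failure [OR]: union of children's cut sets → 5 cut set(s).
Minimal cut sets: {#3 brake line malfunctions, #3 master cylinder is inoperative, B booster faulted, Secondary reservoir failed}; {South caliper trips, Standby bleed valve faulted}; {Emergency pad sensor faulted}; {Upper ABS modulator is inoperative}; {Backup proportioning valve stuck}.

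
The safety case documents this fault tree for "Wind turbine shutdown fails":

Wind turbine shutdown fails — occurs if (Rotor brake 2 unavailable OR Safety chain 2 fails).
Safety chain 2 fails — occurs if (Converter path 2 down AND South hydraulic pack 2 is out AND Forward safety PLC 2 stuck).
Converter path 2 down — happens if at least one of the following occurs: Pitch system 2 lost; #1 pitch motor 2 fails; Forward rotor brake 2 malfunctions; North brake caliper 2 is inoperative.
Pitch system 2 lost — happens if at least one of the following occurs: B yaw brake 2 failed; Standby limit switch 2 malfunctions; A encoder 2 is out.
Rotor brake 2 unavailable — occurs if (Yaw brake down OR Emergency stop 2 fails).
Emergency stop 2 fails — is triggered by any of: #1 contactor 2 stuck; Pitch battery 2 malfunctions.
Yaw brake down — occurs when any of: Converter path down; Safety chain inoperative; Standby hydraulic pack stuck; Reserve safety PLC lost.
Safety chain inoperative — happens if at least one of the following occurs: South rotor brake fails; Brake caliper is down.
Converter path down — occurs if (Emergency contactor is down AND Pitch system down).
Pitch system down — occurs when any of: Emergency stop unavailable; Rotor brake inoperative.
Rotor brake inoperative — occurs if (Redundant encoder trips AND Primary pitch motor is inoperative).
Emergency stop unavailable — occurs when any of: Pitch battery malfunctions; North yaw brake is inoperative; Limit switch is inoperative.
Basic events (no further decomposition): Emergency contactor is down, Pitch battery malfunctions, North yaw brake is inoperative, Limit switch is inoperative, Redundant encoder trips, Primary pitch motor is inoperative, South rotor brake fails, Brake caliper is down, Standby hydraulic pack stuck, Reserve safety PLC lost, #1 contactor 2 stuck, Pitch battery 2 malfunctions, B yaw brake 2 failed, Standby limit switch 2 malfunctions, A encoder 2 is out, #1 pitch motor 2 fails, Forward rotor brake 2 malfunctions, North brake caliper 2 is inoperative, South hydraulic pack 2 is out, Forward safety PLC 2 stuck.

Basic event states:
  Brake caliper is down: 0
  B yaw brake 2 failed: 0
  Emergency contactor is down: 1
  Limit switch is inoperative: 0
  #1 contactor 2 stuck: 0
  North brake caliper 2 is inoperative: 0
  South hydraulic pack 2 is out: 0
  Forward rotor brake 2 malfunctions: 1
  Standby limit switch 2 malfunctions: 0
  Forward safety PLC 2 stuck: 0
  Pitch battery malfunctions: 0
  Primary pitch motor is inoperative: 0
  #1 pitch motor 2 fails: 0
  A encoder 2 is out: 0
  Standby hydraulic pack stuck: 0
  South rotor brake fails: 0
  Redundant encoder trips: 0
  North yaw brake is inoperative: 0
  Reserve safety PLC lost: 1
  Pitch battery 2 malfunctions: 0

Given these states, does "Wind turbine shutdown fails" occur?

Yes

Emergency stop unavailable [OR]: Pitch battery malfunctions=not, North yaw brake is inoperative=not, Limit switch is inoperative=not → no input occurs → does not occur.
Rotor brake inoperative [AND]: Redundant encoder trips=not, Primary pitch motor is inoperative=not → not all inputs occur → does not occur.
Pitch system down [OR]: Emergency stop unavailable=not, Rotor brake inoperative=not → no input occurs → does not occur.
Converter path down [AND]: Emergency contactor is down=occurs, Pitch system down=not → not all inputs occur → does not occur.
Safety chain inoperative [OR]: South rotor brake fails=not, Brake caliper is down=not → no input occurs → does not occur.
Yaw brake down [OR]: Converter path down=not, Safety chain inoperative=not, Standby hydraulic pack stuck=not, Reserve safety PLC lost=occurs → at least one input occurs → occurs.
Emergency stop 2 fails [OR]: #1 contactor 2 stuck=not, Pitch battery 2 malfunctions=not → no input occurs → does not occur.
Rotor brake 2 unavailable [OR]: Yaw brake down=occurs, Emergency stop 2 fails=not → at least one input occurs → occurs.
Pitch system 2 lost [OR]: B yaw brake 2 failed=not, Standby limit switch 2 malfunctions=not, A encoder 2 is out=not → no input occurs → does not occur.
Converter path 2 down [OR]: Pitch system 2 lost=not, #1 pitch motor 2 fails=not, Forward rotor brake 2 malfunctions=occurs, North brake caliper 2 is inoperative=not → at least one input occurs → occurs.
Safety chain 2 fails [AND]: Converter path 2 down=occurs, South hydraulic pack 2 is out=not, Forward safety PLC 2 stuck=not → not all inputs occur → does not occur.
Wind turbine shutdown fails [OR]: Rotor brake 2 unavailable=occurs, Safety chain 2 fails=not → at least one input occurs → occurs.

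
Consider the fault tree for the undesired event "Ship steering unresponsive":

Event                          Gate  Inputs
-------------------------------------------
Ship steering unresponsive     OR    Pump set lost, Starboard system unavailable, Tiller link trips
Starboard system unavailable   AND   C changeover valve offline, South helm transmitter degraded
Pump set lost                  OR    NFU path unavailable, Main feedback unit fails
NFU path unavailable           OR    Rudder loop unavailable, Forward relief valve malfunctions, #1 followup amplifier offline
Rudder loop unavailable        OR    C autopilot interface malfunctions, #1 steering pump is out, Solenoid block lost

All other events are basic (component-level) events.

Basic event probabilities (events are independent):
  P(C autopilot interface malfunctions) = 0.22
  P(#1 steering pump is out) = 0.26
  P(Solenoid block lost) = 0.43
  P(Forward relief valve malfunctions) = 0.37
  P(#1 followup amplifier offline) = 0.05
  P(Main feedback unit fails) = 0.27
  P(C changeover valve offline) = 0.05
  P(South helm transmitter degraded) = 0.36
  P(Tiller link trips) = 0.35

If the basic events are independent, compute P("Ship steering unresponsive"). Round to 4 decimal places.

P(Rudder loop unavailable) [OR] = 1 − (1−0.22) × (1−0.26) × (1−0.43) = 0.670996
P(NFU path unavailable) [OR] = 1 − (1−0.670996) × (1−0.37) × (1−0.05) = 0.803091
P(Pump set lost) [OR] = 1 − (1−0.803091) × (1−0.27) = 0.856256
P(Starboard system unavailable) [AND] = 0.05 × 0.36 = 0.018000
P(Ship steering unresponsive) [OR] = 1 − (1−0.856256) × (1−0.018000) × (1−0.35) = 0.908248
Rounded to 4 decimal places: P(Ship steering unresponsive) ≈ 0.9082.

0.9082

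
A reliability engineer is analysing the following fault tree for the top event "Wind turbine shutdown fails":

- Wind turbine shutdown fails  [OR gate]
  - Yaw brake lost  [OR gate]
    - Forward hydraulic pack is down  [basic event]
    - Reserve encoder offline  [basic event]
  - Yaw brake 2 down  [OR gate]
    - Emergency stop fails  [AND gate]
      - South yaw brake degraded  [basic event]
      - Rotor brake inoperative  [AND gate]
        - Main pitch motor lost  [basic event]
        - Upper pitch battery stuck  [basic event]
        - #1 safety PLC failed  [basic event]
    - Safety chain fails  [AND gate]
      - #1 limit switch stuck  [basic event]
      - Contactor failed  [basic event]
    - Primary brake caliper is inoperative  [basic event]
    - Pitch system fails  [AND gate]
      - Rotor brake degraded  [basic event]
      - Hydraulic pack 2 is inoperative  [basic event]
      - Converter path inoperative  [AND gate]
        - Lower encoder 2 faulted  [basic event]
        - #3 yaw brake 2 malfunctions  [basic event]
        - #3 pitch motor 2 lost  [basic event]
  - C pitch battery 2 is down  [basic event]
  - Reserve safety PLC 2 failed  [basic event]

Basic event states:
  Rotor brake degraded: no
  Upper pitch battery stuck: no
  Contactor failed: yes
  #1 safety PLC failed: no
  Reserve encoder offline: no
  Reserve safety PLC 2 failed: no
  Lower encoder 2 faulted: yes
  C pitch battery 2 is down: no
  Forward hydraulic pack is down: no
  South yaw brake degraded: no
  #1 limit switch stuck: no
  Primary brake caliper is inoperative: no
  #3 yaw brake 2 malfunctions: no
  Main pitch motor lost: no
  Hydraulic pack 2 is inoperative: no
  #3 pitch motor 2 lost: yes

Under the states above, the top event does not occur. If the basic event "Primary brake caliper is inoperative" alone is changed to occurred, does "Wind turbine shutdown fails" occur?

Counterfactual: set "Primary brake caliper is inoperative" to occurred.
Yaw brake lost [OR]: Forward hydraulic pack is down=not, Reserve encoder offline=not → no input occurs → does not occur.
Rotor brake inoperative [AND]: Main pitch motor lost=not, Upper pitch battery stuck=not, #1 safety PLC failed=not → not all inputs occur → does not occur.
Emergency stop fails [AND]: South yaw brake degraded=not, Rotor brake inoperative=not → not all inputs occur → does not occur.
Safety chain fails [AND]: #1 limit switch stuck=not, Contactor failed=occurs → not all inputs occur → does not occur.
Converter path inoperative [AND]: Lower encoder 2 faulted=occurs, #3 yaw brake 2 malfunctions=not, #3 pitch motor 2 lost=occurs → not all inputs occur → does not occur.
Pitch system fails [AND]: Rotor brake degraded=not, Hydraulic pack 2 is inoperative=not, Converter path inoperative=not → not all inputs occur → does not occur.
Yaw brake 2 down [OR]: Emergency stop fails=not, Safety chain fails=not, Primary brake caliper is inoperative=occurs, Pitch system fails=not → at least one input occurs → occurs.
Wind turbine shutdown fails [OR]: Yaw brake lost=not, Yaw brake 2 down=occurs, C pitch battery 2 is down=not, Reserve safety PLC 2 failed=not → at least one input occurs → occurs.

Yes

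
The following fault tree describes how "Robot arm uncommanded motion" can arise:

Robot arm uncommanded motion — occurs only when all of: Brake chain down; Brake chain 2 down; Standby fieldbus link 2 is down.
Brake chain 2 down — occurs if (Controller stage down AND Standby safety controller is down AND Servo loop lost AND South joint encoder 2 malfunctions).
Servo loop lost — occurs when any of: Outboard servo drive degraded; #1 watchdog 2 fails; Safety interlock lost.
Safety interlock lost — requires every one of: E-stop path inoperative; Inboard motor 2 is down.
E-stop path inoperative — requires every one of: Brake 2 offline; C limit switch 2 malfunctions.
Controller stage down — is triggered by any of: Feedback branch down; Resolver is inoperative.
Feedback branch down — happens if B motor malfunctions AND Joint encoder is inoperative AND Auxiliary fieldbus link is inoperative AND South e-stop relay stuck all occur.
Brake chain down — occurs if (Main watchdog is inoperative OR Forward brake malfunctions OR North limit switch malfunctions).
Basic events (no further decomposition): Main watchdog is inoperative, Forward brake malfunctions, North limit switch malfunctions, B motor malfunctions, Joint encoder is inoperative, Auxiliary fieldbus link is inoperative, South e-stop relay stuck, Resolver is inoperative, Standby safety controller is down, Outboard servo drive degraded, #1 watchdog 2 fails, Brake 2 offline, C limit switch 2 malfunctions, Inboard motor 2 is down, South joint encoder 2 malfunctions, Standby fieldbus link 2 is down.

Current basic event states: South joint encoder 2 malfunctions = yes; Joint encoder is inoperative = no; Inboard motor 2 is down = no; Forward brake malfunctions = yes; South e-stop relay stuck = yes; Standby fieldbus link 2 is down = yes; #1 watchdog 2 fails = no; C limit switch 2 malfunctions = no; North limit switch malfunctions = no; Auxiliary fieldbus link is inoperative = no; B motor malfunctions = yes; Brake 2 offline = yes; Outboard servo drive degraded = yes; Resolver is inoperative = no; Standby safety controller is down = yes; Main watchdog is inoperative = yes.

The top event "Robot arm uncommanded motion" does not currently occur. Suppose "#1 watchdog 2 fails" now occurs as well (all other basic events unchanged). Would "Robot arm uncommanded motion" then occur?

No

Counterfactual: set "#1 watchdog 2 fails" to occurred.
Brake chain down [OR]: Main watchdog is inoperative=occurs, Forward brake malfunctions=occurs, North limit switch malfunctions=not → at least one input occurs → occurs.
Feedback branch down [AND]: B motor malfunctions=occurs, Joint encoder is inoperative=not, Auxiliary fieldbus link is inoperative=not, South e-stop relay stuck=occurs → not all inputs occur → does not occur.
Controller stage down [OR]: Feedback branch down=not, Resolver is inoperative=not → no input occurs → does not occur.
E-stop path inoperative [AND]: Brake 2 offline=occurs, C limit switch 2 malfunctions=not → not all inputs occur → does not occur.
Safety interlock lost [AND]: E-stop path inoperative=not, Inboard motor 2 is down=not → not all inputs occur → does not occur.
Servo loop lost [OR]: Outboard servo drive degraded=occurs, #1 watchdog 2 fails=occurs, Safety interlock lost=not → at least one input occurs → occurs.
Brake chain 2 down [AND]: Controller stage down=not, Standby safety controller is down=occurs, Servo loop lost=occurs, South joint encoder 2 malfunctions=occurs → not all inputs occur → does not occur.
Robot arm uncommanded motion [AND]: Brake chain down=occurs, Brake chain 2 down=not, Standby fieldbus link 2 is down=occurs → not all inputs occur → does not occur.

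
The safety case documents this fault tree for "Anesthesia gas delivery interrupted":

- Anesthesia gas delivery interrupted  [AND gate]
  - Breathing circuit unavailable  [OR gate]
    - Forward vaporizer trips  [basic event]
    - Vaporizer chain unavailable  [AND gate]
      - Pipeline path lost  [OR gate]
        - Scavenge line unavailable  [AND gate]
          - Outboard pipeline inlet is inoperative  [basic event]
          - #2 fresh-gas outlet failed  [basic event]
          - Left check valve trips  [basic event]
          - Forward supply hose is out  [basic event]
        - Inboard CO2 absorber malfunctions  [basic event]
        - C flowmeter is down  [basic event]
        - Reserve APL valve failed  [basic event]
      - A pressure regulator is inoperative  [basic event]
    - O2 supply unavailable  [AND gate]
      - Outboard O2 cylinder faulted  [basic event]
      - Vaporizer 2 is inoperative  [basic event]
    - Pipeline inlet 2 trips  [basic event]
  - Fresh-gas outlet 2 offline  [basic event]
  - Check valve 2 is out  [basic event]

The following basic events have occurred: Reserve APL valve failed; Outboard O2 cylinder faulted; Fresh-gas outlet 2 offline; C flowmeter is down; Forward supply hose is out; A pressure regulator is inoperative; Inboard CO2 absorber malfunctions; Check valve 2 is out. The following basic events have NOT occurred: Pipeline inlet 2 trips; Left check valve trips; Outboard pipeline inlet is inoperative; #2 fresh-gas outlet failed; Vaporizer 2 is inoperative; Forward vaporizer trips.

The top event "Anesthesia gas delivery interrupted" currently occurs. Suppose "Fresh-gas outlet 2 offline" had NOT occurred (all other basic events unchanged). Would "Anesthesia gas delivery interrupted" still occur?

No

Counterfactual: set "Fresh-gas outlet 2 offline" to not occurred.
Scavenge line unavailable [AND]: Outboard pipeline inlet is inoperative=not, #2 fresh-gas outlet failed=not, Left check valve trips=not, Forward supply hose is out=occurs → not all inputs occur → does not occur.
Pipeline path lost [OR]: Scavenge line unavailable=not, Inboard CO2 absorber malfunctions=occurs, C flowmeter is down=occurs, Reserve APL valve failed=occurs → at least one input occurs → occurs.
Vaporizer chain unavailable [AND]: Pipeline path lost=occurs, A pressure regulator is inoperative=occurs → all inputs occur → occurs.
O2 supply unavailable [AND]: Outboard O2 cylinder faulted=occurs, Vaporizer 2 is inoperative=not → not all inputs occur → does not occur.
Breathing circuit unavailable [OR]: Forward vaporizer trips=not, Vaporizer chain unavailable=occurs, O2 supply unavailable=not, Pipeline inlet 2 trips=not → at least one input occurs → occurs.
Anesthesia gas delivery interrupted [AND]: Breathing circuit unavailable=occurs, Fresh-gas outlet 2 offline=not, Check valve 2 is out=occurs → not all inputs occur → does not occur.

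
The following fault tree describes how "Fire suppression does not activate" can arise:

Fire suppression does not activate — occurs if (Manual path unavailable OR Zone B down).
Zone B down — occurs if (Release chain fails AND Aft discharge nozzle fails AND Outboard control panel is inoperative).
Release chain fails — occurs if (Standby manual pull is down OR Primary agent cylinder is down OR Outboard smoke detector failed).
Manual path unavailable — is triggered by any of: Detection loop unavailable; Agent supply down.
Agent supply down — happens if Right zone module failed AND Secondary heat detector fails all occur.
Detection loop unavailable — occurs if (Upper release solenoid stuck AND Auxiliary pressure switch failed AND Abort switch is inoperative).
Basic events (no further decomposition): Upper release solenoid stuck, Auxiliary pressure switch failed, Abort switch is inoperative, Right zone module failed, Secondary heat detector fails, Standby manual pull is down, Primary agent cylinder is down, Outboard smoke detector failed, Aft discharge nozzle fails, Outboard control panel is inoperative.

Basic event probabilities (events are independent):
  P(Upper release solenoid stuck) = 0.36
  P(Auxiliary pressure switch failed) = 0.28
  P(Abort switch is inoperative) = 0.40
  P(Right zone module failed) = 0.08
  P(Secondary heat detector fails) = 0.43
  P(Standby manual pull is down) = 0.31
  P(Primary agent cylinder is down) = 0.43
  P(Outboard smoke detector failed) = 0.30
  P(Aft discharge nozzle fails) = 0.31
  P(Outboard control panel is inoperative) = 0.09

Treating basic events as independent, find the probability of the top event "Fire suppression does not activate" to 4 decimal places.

0.0921

P(Detection loop unavailable) [AND] = 0.36 × 0.28 × 0.40 = 0.040320
P(Agent supply down) [AND] = 0.08 × 0.43 = 0.034400
P(Manual path unavailable) [OR] = 1 − (1−0.040320) × (1−0.034400) = 0.073333
P(Release chain fails) [OR] = 1 − (1−0.31) × (1−0.43) × (1−0.30) = 0.724690
P(Zone B down) [AND] = 0.724690 × 0.31 × 0.09 = 0.020219
P(Fire suppression does not activate) [OR] = 1 − (1−0.073333) × (1−0.020219) = 0.092069
Rounded to 4 decimal places: P(Fire suppression does not activate) ≈ 0.0921.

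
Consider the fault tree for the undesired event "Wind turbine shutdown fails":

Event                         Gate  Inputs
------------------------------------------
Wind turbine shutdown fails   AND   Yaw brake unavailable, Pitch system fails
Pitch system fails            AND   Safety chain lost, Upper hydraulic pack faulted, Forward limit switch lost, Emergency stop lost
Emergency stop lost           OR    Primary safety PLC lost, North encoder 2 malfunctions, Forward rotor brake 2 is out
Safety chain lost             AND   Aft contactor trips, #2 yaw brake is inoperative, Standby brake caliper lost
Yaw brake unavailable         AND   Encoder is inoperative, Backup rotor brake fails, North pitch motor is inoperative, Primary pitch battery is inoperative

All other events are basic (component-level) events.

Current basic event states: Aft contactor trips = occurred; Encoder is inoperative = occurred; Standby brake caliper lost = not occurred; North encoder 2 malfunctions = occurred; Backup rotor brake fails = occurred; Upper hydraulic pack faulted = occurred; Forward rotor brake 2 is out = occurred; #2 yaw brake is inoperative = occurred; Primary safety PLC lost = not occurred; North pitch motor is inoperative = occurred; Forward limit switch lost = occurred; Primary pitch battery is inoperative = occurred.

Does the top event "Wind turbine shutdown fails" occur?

Yaw brake unavailable [AND]: Encoder is inoperative=occurs, Backup rotor brake fails=occurs, North pitch motor is inoperative=occurs, Primary pitch battery is inoperative=occurs → all inputs occur → occurs.
Safety chain lost [AND]: Aft contactor trips=occurs, #2 yaw brake is inoperative=occurs, Standby brake caliper lost=not → not all inputs occur → does not occur.
Emergency stop lost [OR]: Primary safety PLC lost=not, North encoder 2 malfunctions=occurs, Forward rotor brake 2 is out=occurs → at least one input occurs → occurs.
Pitch system fails [AND]: Safety chain lost=not, Upper hydraulic pack faulted=occurs, Forward limit switch lost=occurs, Emergency stop lost=occurs → not all inputs occur → does not occur.
Wind turbine shutdown fails [AND]: Yaw brake unavailable=occurs, Pitch system fails=not → not all inputs occur → does not occur.

No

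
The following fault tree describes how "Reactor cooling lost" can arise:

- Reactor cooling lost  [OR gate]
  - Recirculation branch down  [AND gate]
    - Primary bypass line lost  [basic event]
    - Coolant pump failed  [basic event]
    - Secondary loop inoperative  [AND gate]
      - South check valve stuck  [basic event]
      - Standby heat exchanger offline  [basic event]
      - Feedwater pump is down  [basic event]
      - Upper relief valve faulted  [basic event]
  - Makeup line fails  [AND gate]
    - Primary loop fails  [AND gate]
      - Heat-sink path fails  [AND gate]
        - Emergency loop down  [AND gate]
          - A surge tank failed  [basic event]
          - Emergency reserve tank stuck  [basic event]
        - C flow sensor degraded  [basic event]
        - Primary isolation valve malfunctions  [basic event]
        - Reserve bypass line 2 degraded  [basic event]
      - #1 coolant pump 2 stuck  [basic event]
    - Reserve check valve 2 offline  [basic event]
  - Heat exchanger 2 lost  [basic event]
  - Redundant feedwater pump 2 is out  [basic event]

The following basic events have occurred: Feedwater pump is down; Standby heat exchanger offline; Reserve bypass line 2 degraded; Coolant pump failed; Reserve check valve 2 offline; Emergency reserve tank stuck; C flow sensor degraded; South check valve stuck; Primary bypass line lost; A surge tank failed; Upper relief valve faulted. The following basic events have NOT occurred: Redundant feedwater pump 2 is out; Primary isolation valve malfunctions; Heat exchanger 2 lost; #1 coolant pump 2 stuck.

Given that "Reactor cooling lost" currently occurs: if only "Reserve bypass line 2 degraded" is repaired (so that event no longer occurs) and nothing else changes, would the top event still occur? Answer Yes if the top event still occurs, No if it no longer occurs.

Counterfactual: set "Reserve bypass line 2 degraded" to not occurred.
Secondary loop inoperative [AND]: South check valve stuck=occurs, Standby heat exchanger offline=occurs, Feedwater pump is down=occurs, Upper relief valve faulted=occurs → all inputs occur → occurs.
Recirculation branch down [AND]: Primary bypass line lost=occurs, Coolant pump failed=occurs, Secondary loop inoperative=occurs → all inputs occur → occurs.
Emergency loop down [AND]: A surge tank failed=occurs, Emergency reserve tank stuck=occurs → all inputs occur → occurs.
Heat-sink path fails [AND]: Emergency loop down=occurs, C flow sensor degraded=occurs, Primary isolation valve malfunctions=not, Reserve bypass line 2 degraded=not → not all inputs occur → does not occur.
Primary loop fails [AND]: Heat-sink path fails=not, #1 coolant pump 2 stuck=not → not all inputs occur → does not occur.
Makeup line fails [AND]: Primary loop fails=not, Reserve check valve 2 offline=occurs → not all inputs occur → does not occur.
Reactor cooling lost [OR]: Recirculation branch down=occurs, Makeup line fails=not, Heat exchanger 2 lost=not, Redundant feedwater pump 2 is out=not → at least one input occurs → occurs.

Yes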